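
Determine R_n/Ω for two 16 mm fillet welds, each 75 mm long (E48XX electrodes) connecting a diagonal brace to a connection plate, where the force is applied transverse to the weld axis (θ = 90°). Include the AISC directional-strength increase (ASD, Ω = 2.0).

R_n/Ω ≈ 367 kN

E48XX → F_EXX = 480 MPa.
t_e = 0.707 × 16 = 11.31 mm; A_we = 11.31 × 150 = 1697 mm².
Directional factor: 1.0 + 0.5 sin^1.5(90°) = 1.5.
F_nw = 0.6 × 480 × 1.5 = 432 MPa.
R_n/Ω = (432 × 1697) / 2.0 × 10⁻³ = 366.5 kN.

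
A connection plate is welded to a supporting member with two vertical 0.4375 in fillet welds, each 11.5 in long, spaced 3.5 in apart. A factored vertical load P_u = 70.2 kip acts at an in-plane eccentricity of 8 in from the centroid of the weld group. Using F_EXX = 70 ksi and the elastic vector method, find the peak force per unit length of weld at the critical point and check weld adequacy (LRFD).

Total weld length L_w = 23 in. Treat welds as unit-width lines.
Polar moment about centroid: J = 2[d³/12 + d(b/2)²] = 2[11.5³/12 + 11.5×1.75²] = 323.9 in³.
Direct shear f_v = P/L_w = 70.2 / 23 = 3.052 kip/in (vertical).
Torsion M = P·e = 70.2 × 8 = 561.6 kip·in.
Critical point at (x, y) = (1.75, 5.75) from centroid. f_tx = M·y/J = 9.969 kip/in; f_ty = M·x/J = 3.034 kip/in.
Resultant f_max = √[f_tx² + (f_v + f_ty)²] = √[9.969² + (3.052 + 3.034)²] = 11.68 kip/in.
Capacity per unit length: φr_n = 0.75 × 0.6 × 70 × (0.707 × 0.4375) = 9.743 kip/in.
11.68 > 9.743 → NOT adequate.

f_max ≈ 11.7 kip/in; NOT adequate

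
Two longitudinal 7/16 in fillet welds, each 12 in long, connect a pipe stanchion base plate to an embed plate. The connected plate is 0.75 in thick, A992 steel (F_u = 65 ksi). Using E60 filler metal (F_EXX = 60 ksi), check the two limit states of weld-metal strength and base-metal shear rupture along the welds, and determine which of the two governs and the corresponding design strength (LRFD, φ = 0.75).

t_e = 0.707 × 0.4375 = 0.3093 in; L = 24 in.
Weld metal: φR_n = 0.75 × 0.6 × 60 × 0.3093 × 24 = 200.4 kips.
Base metal (shear rupture): φR_n = 0.75 × 0.6 × 65 × 0.75 × 24 = 526.5 kips.
Governing: weld metal.

φR_n ≈ 200 kips (weld metal governs)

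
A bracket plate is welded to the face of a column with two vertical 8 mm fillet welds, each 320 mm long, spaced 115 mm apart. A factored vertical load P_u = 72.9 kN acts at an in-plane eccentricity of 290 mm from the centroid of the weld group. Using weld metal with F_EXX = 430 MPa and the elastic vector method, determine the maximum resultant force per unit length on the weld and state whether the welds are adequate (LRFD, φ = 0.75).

Total weld length L_w = 640 mm. Treat welds as unit-width lines.
Polar moment about centroid: J = 2[d³/12 + d(b/2)²] = 2[320³/12 + 320×57.5²] = 7577000 mm³.
Direct shear f_v = P/L_w = 72.9×10³ / 640 = 113.9 N/mm (vertical).
Torsion M = P·e = 72.9×10³ × 290 = 21141000 N·mm.
Critical point at (x, y) = (57.5, 160) from centroid. f_tx = M·y/J = 446.4 N/mm; f_ty = M·x/J = 160.4 N/mm.
Resultant f_max = √[f_tx² + (f_v + f_ty)²] = √[446.4² + (113.9 + 160.4)²] = 524 N/mm.
Capacity per unit length: φr_n = 0.75 × 0.6 × 430 × (0.707 × 8) = 1094 N/mm.
524 ≤ 1094 → adequate.

f_max ≈ 524 N/mm; adequate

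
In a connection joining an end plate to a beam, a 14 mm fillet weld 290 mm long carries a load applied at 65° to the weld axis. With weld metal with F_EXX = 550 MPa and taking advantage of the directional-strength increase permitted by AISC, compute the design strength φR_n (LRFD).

t_e = 0.707 × 14 = 9.898 mm; A_we = 9.898 × 290 = 2870 mm².
Directional factor: 1.0 + 0.5 sin^1.5(65°) = 1.431.
F_nw = 0.6 × 550 × 1.431 = 472.4 MPa.
φR_n = 0.75 × 472.4 × 2870 × 10⁻³ = 1017 kN.

φR_n ≈ 1020 kN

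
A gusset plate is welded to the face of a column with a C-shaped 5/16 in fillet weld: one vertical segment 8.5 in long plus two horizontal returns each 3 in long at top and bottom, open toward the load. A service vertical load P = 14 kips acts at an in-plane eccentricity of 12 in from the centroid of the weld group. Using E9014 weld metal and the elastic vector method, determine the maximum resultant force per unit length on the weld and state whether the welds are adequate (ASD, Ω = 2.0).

E90XX → F_EXX = 90 ksi.
Total weld length L_w = 14.5 in. Treat welds as unit-width lines.
Centroid: x̄ = 2×3×1.5 / 14.5 = 0.6207 in from the vertical weld.
Polar moment about centroid: J = I_x + I_y = [8.5³/12 + 2×3×4.25²] + [8.5×0.6207² + 2(3³/12 + 3×0.8793²)] = 172 in³.
Direct shear f_v = P/L_w = 14 / 14.5 = 0.9655 kip/in (vertical).
Torsion M = P·e = 14 × 12 = 168 kip·in.
Critical point at (x, y) = (2.379, 4.25) from centroid. f_tx = M·y/J = 4.152 kip/in; f_ty = M·x/J = 2.324 kip/in.
Resultant f_max = √[f_tx² + (f_v + f_ty)²] = √[4.152² + (0.9655 + 2.324)²] = 5.297 kip/in.
Capacity per unit length: r_n/Ω = (1/2.0) × 0.6 × 90 × (0.707 × 0.3125) = 5.965 kip/in.
5.297 ≤ 5.965 → adequate.

f_max ≈ 5.3 kip/in; adequate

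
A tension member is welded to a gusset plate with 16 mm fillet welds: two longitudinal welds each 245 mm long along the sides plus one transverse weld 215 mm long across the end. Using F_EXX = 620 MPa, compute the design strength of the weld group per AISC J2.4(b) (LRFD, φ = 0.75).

φR_n ≈ 2330 kN

t_e = 0.707 × 16 = 11.31 mm.
R_nwl = 0.6 × 620 × 11.31 × 490 × 10⁻³ = 2062 kN (longitudinal, 2 welds).
R_nwt = 0.6 × 620 × 11.31 × 215 × 10⁻³ = 904.7 kN (transverse, base value).
(i) R_nwl + R_nwt = 2967 kN; (ii) 0.85 R_nwl + 1.5 R_nwt = 3110 kN.
R_n = max = 3110 kN [governs: (ii)]; φR_n = 2332 kN.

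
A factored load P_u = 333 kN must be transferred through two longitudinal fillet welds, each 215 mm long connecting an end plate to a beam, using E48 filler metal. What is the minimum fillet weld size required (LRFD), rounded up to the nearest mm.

E48XX → F_EXX = 480 MPa.
Total weld length L = 430 mm.
Required throat t_e = P_u / (φ × 0.6 F_EXX × L) = 333 / (0.75 × 0.6 × 480 × 430 × 10⁻³) = 3.585 mm.
Required leg w = t_e / 0.707 = 5.071 mm → use 6 mm.

w = 6 mm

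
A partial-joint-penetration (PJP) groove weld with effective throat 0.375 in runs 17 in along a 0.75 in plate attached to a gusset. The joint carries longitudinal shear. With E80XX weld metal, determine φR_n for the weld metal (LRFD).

φR_n ≈ 230 kip

E80XX → F_EXX = 80 ksi.
Effective throat (given) t_e = 0.375 in.
A_we = 0.375 × 17 = 6.375 in².
F_nw = 0.6 F_EXX = 48 ksi.
φR_n = 0.75 × 48 × 6.375 = 229.5 kip.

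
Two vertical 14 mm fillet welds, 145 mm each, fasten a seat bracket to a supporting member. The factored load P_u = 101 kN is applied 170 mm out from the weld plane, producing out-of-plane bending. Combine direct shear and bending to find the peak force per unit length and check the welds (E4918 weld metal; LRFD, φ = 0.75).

E49XX → F_EXX = 490 MPa.
L_w = 2 × 145 = 290 mm; section modulus (unit throat) S = 2 × L²/6 = 7008 mm².
Direct shear f_v = P/L_w = 101×10³/290 = 348.3 N/mm.
Moment M = P × e = 101×10³ × 170 = 17170000 N·mm; bending f_b = M/S = 2450 N/mm.
f_max = √(f_v² + f_b²) = √(348.3² + 2450²) = 2475 N/mm.
φr_n = 0.75 × 0.6 × 490 × (0.707 × 14) = 2183 N/mm → NOT adequate.

f_max ≈ 2470 N/mm; NOT adequate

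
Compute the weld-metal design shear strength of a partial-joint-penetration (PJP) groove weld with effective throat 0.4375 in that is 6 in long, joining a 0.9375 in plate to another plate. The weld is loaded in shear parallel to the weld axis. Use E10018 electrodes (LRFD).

φR_n ≈ 118 kip

E100XX → F_EXX = 100 ksi.
Effective throat (given) t_e = 0.4375 in.
A_we = 0.4375 × 6 = 2.625 in².
F_nw = 0.6 F_EXX = 60 ksi.
φR_n = 0.75 × 60 × 2.625 = 118.1 kip.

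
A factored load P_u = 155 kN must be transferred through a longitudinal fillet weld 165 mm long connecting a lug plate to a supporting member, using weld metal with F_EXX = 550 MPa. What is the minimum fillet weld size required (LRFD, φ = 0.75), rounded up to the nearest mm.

Total weld length L = 165 mm.
Required throat t_e = P_u / (φ × 0.6 F_EXX × L) = 155 / (0.75 × 0.6 × 550 × 165 × 10⁻³) = 3.796 mm.
Required leg w = t_e / 0.707 = 5.369 mm → use 6 mm.

w = 6 mm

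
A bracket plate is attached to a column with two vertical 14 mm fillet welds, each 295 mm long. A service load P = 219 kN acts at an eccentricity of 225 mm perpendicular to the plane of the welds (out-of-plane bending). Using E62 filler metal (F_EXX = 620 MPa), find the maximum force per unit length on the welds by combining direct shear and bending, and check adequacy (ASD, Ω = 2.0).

f_max ≈ 1740 N/mm; adequate

L_w = 2 × 295 = 590 mm; section modulus (unit throat) S = 2 × L²/6 = 29010 mm².
Direct shear f_v = P/L_w = 219×10³/590 = 371.2 N/mm.
Moment M = P × e = 219×10³ × 225 = 49275000 N·mm; bending f_b = M/S = 1699 N/mm.
f_max = √(f_v² + f_b²) = √(371.2² + 1699²) = 1739 N/mm.
r_n/Ω = (1/2.0) × 0.6 × 620 × (0.707 × 14) = 1841 N/mm → adequate.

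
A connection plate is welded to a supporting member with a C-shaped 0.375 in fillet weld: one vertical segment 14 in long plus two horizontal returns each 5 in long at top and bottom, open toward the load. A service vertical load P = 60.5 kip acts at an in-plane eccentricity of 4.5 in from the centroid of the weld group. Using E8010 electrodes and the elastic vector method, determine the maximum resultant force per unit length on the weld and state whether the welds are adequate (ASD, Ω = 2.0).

E80XX → F_EXX = 80 ksi.
Total weld length L_w = 24 in. Treat welds as unit-width lines.
Centroid: x̄ = 2×5×2.5 / 24 = 1.042 in from the vertical weld.
Polar moment about centroid: J = I_x + I_y = [14³/12 + 2×5×7²] + [14×1.042² + 2(5³/12 + 5×1.458²)] = 776 in³.
Direct shear f_v = P/L_w = 60.5 / 24 = 2.521 kip/in (vertical).
Torsion M = P·e = 60.5 × 4.5 = 272.25 kip·in.
Critical point at (x, y) = (3.958, 7) from centroid. f_tx = M·y/J = 2.456 kip/in; f_ty = M·x/J = 1.389 kip/in.
Resultant f_max = √[f_tx² + (f_v + f_ty)²] = √[2.456² + (2.521 + 1.389)²] = 4.617 kip/in.
Capacity per unit length: r_n/Ω = (1/2.0) × 0.6 × 80 × (0.707 × 0.375) = 6.363 kip/in.
4.617 ≤ 6.363 → adequate.

f_max ≈ 4.62 kip/in; adequate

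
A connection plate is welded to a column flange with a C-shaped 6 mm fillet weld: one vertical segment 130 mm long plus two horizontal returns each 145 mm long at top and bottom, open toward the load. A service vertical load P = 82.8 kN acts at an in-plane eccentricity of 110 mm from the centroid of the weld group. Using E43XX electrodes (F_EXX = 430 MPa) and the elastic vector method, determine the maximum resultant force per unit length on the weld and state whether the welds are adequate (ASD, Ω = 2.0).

f_max ≈ 612 N/mm; NOT adequate

Total weld length L_w = 420 mm. Treat welds as unit-width lines.
Centroid: x̄ = 2×145×72.5 / 420 = 50.06 mm from the vertical weld.
Polar moment about centroid: J = I_x + I_y = [130³/12 + 2×145×65²] + [130×50.06² + 2(145³/12 + 145×22.44²)] = 2388000 mm³.
Direct shear f_v = P/L_w = 82.8×10³ / 420 = 197.1 N/mm (vertical).
Torsion M = P·e = 82.8×10³ × 110 = 9108000 N·mm.
Critical point at (x, y) = (94.94, 65) from centroid. f_tx = M·y/J = 247.9 N/mm; f_ty = M·x/J = 362.1 N/mm.
Resultant f_max = √[f_tx² + (f_v + f_ty)²] = √[247.9² + (197.1 + 362.1)²] = 611.7 N/mm.
Capacity per unit length: r_n/Ω = (1/2.0) × 0.6 × 430 × (0.707 × 6) = 547.2 N/mm.
611.7 > 547.2 → NOT adequate.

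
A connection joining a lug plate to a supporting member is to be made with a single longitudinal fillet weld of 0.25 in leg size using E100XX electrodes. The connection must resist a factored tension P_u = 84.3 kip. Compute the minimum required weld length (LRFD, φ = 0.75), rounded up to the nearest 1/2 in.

E100XX → F_EXX = 100 ksi.
Throat t_e = 0.707 × 0.25 = 0.1767 in.
φr_n = 0.75 × 0.6 × 100 × 0.1767 = 7.954 kip/in.
L_req = P_u / φr_n = 84.3 / 7.954 = 10.6 in total.
Round up → use L = 11 in.

L = 11 in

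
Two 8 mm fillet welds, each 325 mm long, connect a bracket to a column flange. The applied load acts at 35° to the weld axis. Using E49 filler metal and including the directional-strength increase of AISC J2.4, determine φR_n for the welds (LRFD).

φR_n ≈ 987 kN

E49XX → F_EXX = 490 MPa.
t_e = 0.707 × 8 = 5.656 mm; A_we = 5.656 × 650 = 3676 mm².
Directional factor: 1.0 + 0.5 sin^1.5(35°) = 1.217.
F_nw = 0.6 × 490 × 1.217 = 357.9 MPa.
φR_n = 0.75 × 357.9 × 3676 × 10⁻³ = 986.7 kN.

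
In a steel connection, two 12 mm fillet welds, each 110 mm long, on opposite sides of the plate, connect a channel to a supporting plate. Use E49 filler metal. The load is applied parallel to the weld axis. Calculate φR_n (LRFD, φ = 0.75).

E49XX → F_EXX = 490 MPa.
Effective throat t_e = 0.707 × 12 = 8.484 mm.
Total length L = 220 mm; A_we = 8.484 × 220 = 1866 mm².
F_nw = 0.6 F_EXX = 0.6 × 490 = 294 MPa.
φR_n = 0.75 × 294 × 1866 × 10⁻³ = 411.6 kN.

φR_n ≈ 412 kN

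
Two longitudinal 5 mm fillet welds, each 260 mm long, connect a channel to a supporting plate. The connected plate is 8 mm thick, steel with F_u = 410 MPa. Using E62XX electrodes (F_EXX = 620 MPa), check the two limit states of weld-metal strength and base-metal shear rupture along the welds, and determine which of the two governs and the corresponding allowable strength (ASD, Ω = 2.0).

t_e = 0.707 × 5 = 3.535 mm; L = 520 mm.
Weld metal: R_n/Ω = (1/2.0) × 0.6 × 620 × 3.535 × 520 × 10⁻³ = 341.9 kN.
Base metal (shear rupture): R_n/Ω = (1/2.0) × 0.6 × 410 × 8 × 520 × 10⁻³ = 511.7 kN.
Governing: weld metal.

R_n/Ω ≈ 342 kN (weld metal governs)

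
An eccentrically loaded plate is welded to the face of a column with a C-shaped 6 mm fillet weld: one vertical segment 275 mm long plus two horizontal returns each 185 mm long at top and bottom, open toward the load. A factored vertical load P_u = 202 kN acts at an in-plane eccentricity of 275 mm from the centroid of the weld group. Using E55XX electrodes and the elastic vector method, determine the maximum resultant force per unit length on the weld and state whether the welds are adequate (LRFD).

E55XX → F_EXX = 550 MPa.
Total weld length L_w = 645 mm. Treat welds as unit-width lines.
Centroid: x̄ = 2×185×92.5 / 645 = 53.06 mm from the vertical weld.
Polar moment about centroid: J = I_x + I_y = [275³/12 + 2×185×137.5²] + [275×53.06² + 2(185³/12 + 185×39.44²)] = 11130000 mm³.
Direct shear f_v = P/L_w = 202×10³ / 645 = 313.2 N/mm (vertical).
Torsion M = P·e = 202×10³ × 275 = 55550000 N·mm.
Critical point at (x, y) = (131.9, 137.5) from centroid. f_tx = M·y/J = 686.1 N/mm; f_ty = M·x/J = 658.3 N/mm.
Resultant f_max = √[f_tx² + (f_v + f_ty)²] = √[686.1² + (313.2 + 658.3)²] = 1189 N/mm.
Capacity per unit length: φr_n = 0.75 × 0.6 × 550 × (0.707 × 6) = 1050 N/mm.
1189 > 1050 → NOT adequate.

f_max ≈ 1190 N/mm; NOT adequate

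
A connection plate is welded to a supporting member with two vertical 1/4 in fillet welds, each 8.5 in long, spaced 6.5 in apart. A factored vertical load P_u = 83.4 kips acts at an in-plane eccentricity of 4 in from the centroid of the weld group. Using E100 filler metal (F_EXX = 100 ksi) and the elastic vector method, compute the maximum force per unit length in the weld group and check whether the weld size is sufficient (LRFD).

f_max ≈ 10.1 kip/in; NOT adequate

Total weld length L_w = 17 in. Treat welds as unit-width lines.
Polar moment about centroid: J = 2[d³/12 + d(b/2)²] = 2[8.5³/12 + 8.5×3.25²] = 281.9 in³.
Direct shear f_v = P/L_w = 83.4 / 17 = 4.906 kip/in (vertical).
Torsion M = P·e = 83.4 × 4 = 333.6 kip·in.
Critical point at (x, y) = (3.25, 4.25) from centroid. f_tx = M·y/J = 5.029 kip/in; f_ty = M·x/J = 3.846 kip/in.
Resultant f_max = √[f_tx² + (f_v + f_ty)²] = √[5.029² + (4.906 + 3.846)²] = 10.09 kip/in.
Capacity per unit length: φr_n = 0.75 × 0.6 × 100 × (0.707 × 0.25) = 7.954 kip/in.
10.09 > 7.954 → NOT adequate.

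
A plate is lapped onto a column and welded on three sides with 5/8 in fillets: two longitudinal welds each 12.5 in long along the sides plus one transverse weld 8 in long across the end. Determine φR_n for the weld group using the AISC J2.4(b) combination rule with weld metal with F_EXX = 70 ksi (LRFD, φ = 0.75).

φR_n ≈ 463 kip

t_e = 0.707 × 0.625 = 0.4419 in.
R_nwl = 0.6 × 70 × 0.4419 × 25 = 464 kip (longitudinal, 2 welds).
R_nwt = 0.6 × 70 × 0.4419 × 8 = 148.5 kip (transverse, base value).
(i) R_nwl + R_nwt = 612.4 kip; (ii) 0.85 R_nwl + 1.5 R_nwt = 617.1 kip.
R_n = max = 617.1 kip [governs: (ii)]; φR_n = 462.8 kip.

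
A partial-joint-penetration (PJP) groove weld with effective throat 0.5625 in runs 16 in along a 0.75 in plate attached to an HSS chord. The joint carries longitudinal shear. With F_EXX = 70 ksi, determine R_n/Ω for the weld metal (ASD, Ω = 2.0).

Effective throat (given) t_e = 0.5625 in.
A_we = 0.5625 × 16 = 9 in².
F_nw = 0.6 F_EXX = 42 ksi.
R_n/Ω = (42 × 9) / 2.0 = 189 kips.

R_n/Ω ≈ 189 kips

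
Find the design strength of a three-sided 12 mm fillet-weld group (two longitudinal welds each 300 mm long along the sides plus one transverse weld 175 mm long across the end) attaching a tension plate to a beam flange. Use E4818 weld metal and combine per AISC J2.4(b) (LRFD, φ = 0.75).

E48XX → F_EXX = 480 MPa.
t_e = 0.707 × 12 = 8.484 mm.
R_nwl = 0.6 × 480 × 8.484 × 600 × 10⁻³ = 1466 kN (longitudinal, 2 welds).
R_nwt = 0.6 × 480 × 8.484 × 175 × 10⁻³ = 427.6 kN (transverse, base value).
(i) R_nwl + R_nwt = 1894 kN; (ii) 0.85 R_nwl + 1.5 R_nwt = 1888 kN.
R_n = max = 1894 kN [governs: (i)]; φR_n = 1420 kN.

φR_n ≈ 1420 kN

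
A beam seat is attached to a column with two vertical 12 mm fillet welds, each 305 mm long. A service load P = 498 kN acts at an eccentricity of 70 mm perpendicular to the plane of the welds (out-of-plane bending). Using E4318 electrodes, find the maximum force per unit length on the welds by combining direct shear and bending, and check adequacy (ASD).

E43XX → F_EXX = 430 MPa.
L_w = 2 × 305 = 610 mm; section modulus (unit throat) S = 2 × L²/6 = 31010 mm².
Direct shear f_v = P/L_w = 498×10³/610 = 816.4 N/mm.
Moment M = P × e = 498×10³ × 70 = 34860000 N·mm; bending f_b = M/S = 1124 N/mm.
f_max = √(f_v² + f_b²) = √(816.4² + 1124²) = 1389 N/mm.
r_n/Ω = (1/2.0) × 0.6 × 430 × (0.707 × 12) = 1094 N/mm → NOT adequate.

f_max ≈ 1390 N/mm; NOT adequate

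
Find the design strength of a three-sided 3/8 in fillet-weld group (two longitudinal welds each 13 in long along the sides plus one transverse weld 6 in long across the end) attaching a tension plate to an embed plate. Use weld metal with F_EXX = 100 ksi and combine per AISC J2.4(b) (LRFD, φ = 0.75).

t_e = 0.707 × 0.375 = 0.2651 in.
R_nwl = 0.6 × 100 × 0.2651 × 26 = 413.6 kips (longitudinal, 2 welds).
R_nwt = 0.6 × 100 × 0.2651 × 6 = 95.45 kips (transverse, base value).
(i) R_nwl + R_nwt = 509 kips; (ii) 0.85 R_nwl + 1.5 R_nwt = 494.7 kips.
R_n = max = 509 kips [governs: (i)]; φR_n = 381.8 kips.

φR_n ≈ 382 kips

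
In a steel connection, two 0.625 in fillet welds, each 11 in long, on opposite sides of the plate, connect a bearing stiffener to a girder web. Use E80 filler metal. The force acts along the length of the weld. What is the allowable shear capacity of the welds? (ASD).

R_n/Ω ≈ 233 kip

E80XX → F_EXX = 80 ksi.
Effective throat t_e = 0.707 × 0.625 = 0.4419 in.
Total length L = 22 in; A_we = 0.4419 × 22 = 9.721 in².
F_nw = 0.6 F_EXX = 0.6 × 80 = 48 ksi.
R_n = 48 × 9.721 = 466.6 kip; R_n/Ω = 466.6/2.0 = 233.3 kip.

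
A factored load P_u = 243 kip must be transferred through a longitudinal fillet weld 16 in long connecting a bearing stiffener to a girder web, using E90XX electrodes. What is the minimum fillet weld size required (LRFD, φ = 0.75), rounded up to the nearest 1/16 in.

w = 9/16 in

E90XX → F_EXX = 90 ksi.
Total weld length L = 16 in.
Required throat t_e = P_u / (φ × 0.6 F_EXX × L) = 243 / (0.75 × 0.6 × 90 × 16) = 0.375 in.
Required leg w = t_e / 0.707 = 0.5304 in → use 9/16 in.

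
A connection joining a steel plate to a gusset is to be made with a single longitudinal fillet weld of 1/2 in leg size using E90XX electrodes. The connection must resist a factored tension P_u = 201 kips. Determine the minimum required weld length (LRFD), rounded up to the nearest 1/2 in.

E90XX → F_EXX = 90 ksi.
Throat t_e = 0.707 × 0.5 = 0.3535 in.
φr_n = 0.75 × 0.6 × 90 × 0.3535 = 14.32 kips/in.
L_req = P_u / φr_n = 201 / 14.32 = 14.04 in total.
Round up → use L = 14.5 in.

L = 14.5 in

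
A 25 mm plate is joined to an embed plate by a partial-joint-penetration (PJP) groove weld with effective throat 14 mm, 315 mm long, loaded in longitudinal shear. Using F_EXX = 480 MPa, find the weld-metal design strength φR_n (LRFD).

Effective throat (given) t_e = 14 mm.
A_we = 14 × 315 = 4410 mm².
F_nw = 0.6 F_EXX = 288 MPa.
φR_n = 0.75 × 288 × 4410 × 10⁻³ = 952.6 kN.

φR_n ≈ 953 kN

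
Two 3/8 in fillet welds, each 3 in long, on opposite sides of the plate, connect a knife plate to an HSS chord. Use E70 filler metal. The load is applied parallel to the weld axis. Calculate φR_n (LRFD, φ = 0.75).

E70XX → F_EXX = 70 ksi.
Effective throat t_e = 0.707 × 0.375 = 0.2651 in.
Total length L = 6 in; A_we = 0.2651 × 6 = 1.591 in².
F_nw = 0.6 F_EXX = 0.6 × 70 = 42 ksi.
φR_n = 0.75 × 42 × 1.591 = 50.11 kip.

φR_n ≈ 50.1 kip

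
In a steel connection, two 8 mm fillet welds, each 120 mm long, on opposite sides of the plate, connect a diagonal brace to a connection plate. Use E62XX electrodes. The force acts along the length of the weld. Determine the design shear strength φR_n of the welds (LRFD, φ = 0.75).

E62XX → F_EXX = 620 MPa.
Effective throat t_e = 0.707 × 8 = 5.656 mm.
Total length L = 240 mm; A_we = 5.656 × 240 = 1357 mm².
F_nw = 0.6 F_EXX = 0.6 × 620 = 372 MPa.
φR_n = 0.75 × 372 × 1357 × 10⁻³ = 378.7 kN.

φR_n ≈ 379 kN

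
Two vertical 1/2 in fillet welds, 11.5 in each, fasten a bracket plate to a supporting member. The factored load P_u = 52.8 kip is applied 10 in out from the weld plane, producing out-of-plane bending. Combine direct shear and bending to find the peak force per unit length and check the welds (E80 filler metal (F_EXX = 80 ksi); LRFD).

f_max ≈ 12.2 kip/in; adequate

L_w = 2 × 11.5 = 23 in; section modulus (unit throat) S = 2 × L²/6 = 44.08 in².
Direct shear f_v = P/L_w = 52.8/23 = 2.296 kip/in.
Moment M = P × e = 52.8 × 10 = 528 kip·in; bending f_b = M/S = 11.98 kip/in.
f_max = √(f_v² + f_b²) = √(2.296² + 11.98²) = 12.2 kip/in.
φr_n = 0.75 × 0.6 × 80 × (0.707 × 0.5) = 12.73 kip/in → adequate.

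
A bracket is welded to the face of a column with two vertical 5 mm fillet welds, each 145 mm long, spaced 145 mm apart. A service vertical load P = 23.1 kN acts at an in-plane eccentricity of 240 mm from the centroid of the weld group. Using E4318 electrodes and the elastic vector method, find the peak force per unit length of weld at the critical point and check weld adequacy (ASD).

E43XX → F_EXX = 430 MPa.
Total weld length L_w = 290 mm. Treat welds as unit-width lines.
Polar moment about centroid: J = 2[d³/12 + d(b/2)²] = 2[145³/12 + 145×72.5²] = 2032000 mm³.
Direct shear f_v = P/L_w = 23.1×10³ / 290 = 79.66 N/mm (vertical).
Torsion M = P·e = 23.1×10³ × 240 = 5544000 N·mm.
Critical point at (x, y) = (72.5, 72.5) from centroid. f_tx = M·y/J = 197.8 N/mm; f_ty = M·x/J = 197.8 N/mm.
Resultant f_max = √[f_tx² + (f_v + f_ty)²] = √[197.8² + (79.66 + 197.8)²] = 340.7 N/mm.
Capacity per unit length: r_n/Ω = (1/2.0) × 0.6 × 430 × (0.707 × 5) = 456 N/mm.
340.7 ≤ 456 → adequate.

f_max ≈ 341 N/mm; adequate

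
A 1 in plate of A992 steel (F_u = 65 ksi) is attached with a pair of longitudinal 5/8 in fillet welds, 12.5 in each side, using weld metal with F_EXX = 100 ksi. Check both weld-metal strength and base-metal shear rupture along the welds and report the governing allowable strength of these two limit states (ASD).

t_e = 0.707 × 0.625 = 0.4419 in; L = 25 in.
Weld metal: R_n/Ω = (1/2.0) × 0.6 × 100 × 0.4419 × 25 = 331.4 kip.
Base metal (shear rupture): R_n/Ω = (1/2.0) × 0.6 × 65 × 1 × 25 = 487.5 kip.
Governing: weld metal.

R_n/Ω ≈ 331 kip (weld metal governs)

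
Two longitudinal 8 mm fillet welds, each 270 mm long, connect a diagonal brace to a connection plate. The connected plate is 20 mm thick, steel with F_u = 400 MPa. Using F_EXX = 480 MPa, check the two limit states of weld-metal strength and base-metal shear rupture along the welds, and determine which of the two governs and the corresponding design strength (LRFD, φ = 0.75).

φR_n ≈ 660 kN (weld metal governs)

t_e = 0.707 × 8 = 5.656 mm; L = 540 mm.
Weld metal: φR_n = 0.75 × 0.6 × 480 × 5.656 × 540 × 10⁻³ = 659.7 kN.
Base metal (shear rupture): φR_n = 0.75 × 0.6 × 400 × 20 × 540 × 10⁻³ = 1944 kN.
Governing: weld metal.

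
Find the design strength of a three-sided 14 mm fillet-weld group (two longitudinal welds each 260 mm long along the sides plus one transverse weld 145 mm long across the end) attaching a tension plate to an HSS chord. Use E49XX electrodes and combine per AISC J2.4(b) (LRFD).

E49XX → F_EXX = 490 MPa.
t_e = 0.707 × 14 = 9.898 mm.
R_nwl = 0.6 × 490 × 9.898 × 520 × 10⁻³ = 1513 kN (longitudinal, 2 welds).
R_nwt = 0.6 × 490 × 9.898 × 145 × 10⁻³ = 422 kN (transverse, base value).
(i) R_nwl + R_nwt = 1935 kN; (ii) 0.85 R_nwl + 1.5 R_nwt = 1919 kN.
R_n = max = 1935 kN [governs: (i)]; φR_n = 1451 kN.

φR_n ≈ 1450 kN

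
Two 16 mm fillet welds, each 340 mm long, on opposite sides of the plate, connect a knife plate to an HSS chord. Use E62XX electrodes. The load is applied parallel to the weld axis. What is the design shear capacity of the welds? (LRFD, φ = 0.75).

φR_n ≈ 2150 kN

E62XX → F_EXX = 620 MPa.
Effective throat t_e = 0.707 × 16 = 11.31 mm.
Total length L = 680 mm; A_we = 11.31 × 680 = 7692 mm².
F_nw = 0.6 F_EXX = 0.6 × 620 = 372 MPa.
φR_n = 0.75 × 372 × 7692 × 10⁻³ = 2146 kN.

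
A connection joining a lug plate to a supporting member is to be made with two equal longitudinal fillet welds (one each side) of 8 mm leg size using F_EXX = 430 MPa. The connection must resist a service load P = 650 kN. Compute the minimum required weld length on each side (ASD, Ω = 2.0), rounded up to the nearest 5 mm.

L = 450 mm on each side

Throat t_e = 0.707 × 8 = 5.656 mm.
r_n/Ω = (0.6 × 430 × 5.656) / 2.0 = 729.6 N/mm = 0.7296 kN/mm.
L_req = P / (r_n/Ω) = 650 / 0.7296 = 890.9 mm total.
Per side: 890.9 / 2 = 445.4 mm.
Round up → use L = 450 mm on each side.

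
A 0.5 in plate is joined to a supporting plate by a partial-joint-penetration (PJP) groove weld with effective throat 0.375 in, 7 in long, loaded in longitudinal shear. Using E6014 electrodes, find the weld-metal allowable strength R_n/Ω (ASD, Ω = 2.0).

R_n/Ω ≈ 47.2 kips

E60XX → F_EXX = 60 ksi.
Effective throat (given) t_e = 0.375 in.
A_we = 0.375 × 7 = 2.625 in².
F_nw = 0.6 F_EXX = 36 ksi.
R_n/Ω = (36 × 2.625) / 2.0 = 47.25 kips.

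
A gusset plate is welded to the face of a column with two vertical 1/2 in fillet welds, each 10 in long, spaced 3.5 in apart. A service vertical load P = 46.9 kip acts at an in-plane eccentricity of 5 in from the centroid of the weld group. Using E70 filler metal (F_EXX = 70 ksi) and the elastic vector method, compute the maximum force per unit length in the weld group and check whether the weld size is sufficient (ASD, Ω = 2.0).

f_max ≈ 6.61 kip/in; adequate

Total weld length L_w = 20 in. Treat welds as unit-width lines.
Polar moment about centroid: J = 2[d³/12 + d(b/2)²] = 2[10³/12 + 10×1.75²] = 227.9 in³.
Direct shear f_v = P/L_w = 46.9 / 20 = 2.345 kip/in (vertical).
Torsion M = P·e = 46.9 × 5 = 234.5 kip·in.
Critical point at (x, y) = (1.75, 5) from centroid. f_tx = M·y/J = 5.144 kip/in; f_ty = M·x/J = 1.801 kip/in.
Resultant f_max = √[f_tx² + (f_v + f_ty)²] = √[5.144² + (2.345 + 1.801)²] = 6.607 kip/in.
Capacity per unit length: r_n/Ω = (1/2.0) × 0.6 × 70 × (0.707 × 0.5) = 7.423 kip/in.
6.607 ≤ 7.423 → adequate.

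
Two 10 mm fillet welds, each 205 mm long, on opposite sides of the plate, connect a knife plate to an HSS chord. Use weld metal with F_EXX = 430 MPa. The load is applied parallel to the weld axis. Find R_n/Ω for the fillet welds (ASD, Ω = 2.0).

R_n/Ω ≈ 374 kN

Effective throat t_e = 0.707 × 10 = 7.07 mm.
Total length L = 410 mm; A_we = 7.07 × 410 = 2899 mm².
F_nw = 0.6 F_EXX = 0.6 × 430 = 258 MPa.
R_n = 258 × 2899 × 10⁻³ = 747.9 kN; R_n/Ω = 747.9/2.0 = 373.9 kN.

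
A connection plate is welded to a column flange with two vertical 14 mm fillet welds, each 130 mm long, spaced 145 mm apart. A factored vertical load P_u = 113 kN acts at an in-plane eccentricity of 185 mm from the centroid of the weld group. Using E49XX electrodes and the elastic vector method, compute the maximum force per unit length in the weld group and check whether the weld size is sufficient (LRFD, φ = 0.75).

f_max ≈ 1530 N/mm; adequate

E49XX → F_EXX = 490 MPa.
Total weld length L_w = 260 mm. Treat welds as unit-width lines.
Polar moment about centroid: J = 2[d³/12 + d(b/2)²] = 2[130³/12 + 130×72.5²] = 1733000 mm³.
Direct shear f_v = P/L_w = 113×10³ / 260 = 434.6 N/mm (vertical).
Torsion M = P·e = 113×10³ × 185 = 20905000 N·mm.
Critical point at (x, y) = (72.5, 65) from centroid. f_tx = M·y/J = 784.2 N/mm; f_ty = M·x/J = 874.7 N/mm.
Resultant f_max = √[f_tx² + (f_v + f_ty)²] = √[784.2² + (434.6 + 874.7)²] = 1526 N/mm.
Capacity per unit length: φr_n = 0.75 × 0.6 × 490 × (0.707 × 14) = 2183 N/mm.
1526 ≤ 2183 → adequate.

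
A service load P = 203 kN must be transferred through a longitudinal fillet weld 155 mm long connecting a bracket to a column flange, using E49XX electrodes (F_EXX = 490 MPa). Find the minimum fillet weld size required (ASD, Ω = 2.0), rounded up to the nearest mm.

w = 13 mm

Total weld length L = 155 mm.
Required throat t_e = P × Ω / (0.6 F_EXX × L) = 203 × 2.0 / (0.6 × 490 × 155 × 10⁻³) = 8.909 mm.
Required leg w = t_e / 0.707 = 12.6 mm → use 13 mm.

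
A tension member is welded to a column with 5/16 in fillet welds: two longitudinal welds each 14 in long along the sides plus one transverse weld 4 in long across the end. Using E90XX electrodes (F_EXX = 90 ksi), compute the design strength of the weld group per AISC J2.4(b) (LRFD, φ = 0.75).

φR_n ≈ 286 kips

t_e = 0.707 × 0.3125 = 0.2209 in.
R_nwl = 0.6 × 90 × 0.2209 × 28 = 334.1 kips (longitudinal, 2 welds).
R_nwt = 0.6 × 90 × 0.2209 × 4 = 47.72 kips (transverse, base value).
(i) R_nwl + R_nwt = 381.8 kips; (ii) 0.85 R_nwl + 1.5 R_nwt = 355.5 kips.
R_n = max = 381.8 kips [governs: (i)]; φR_n = 286.3 kips.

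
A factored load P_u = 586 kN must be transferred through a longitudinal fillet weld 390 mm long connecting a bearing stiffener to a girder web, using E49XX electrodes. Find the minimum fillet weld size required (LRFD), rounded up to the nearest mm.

E49XX → F_EXX = 490 MPa.
Total weld length L = 390 mm.
Required throat t_e = P_u / (φ × 0.6 F_EXX × L) = 586 / (0.75 × 0.6 × 490 × 390 × 10⁻³) = 6.814 mm.
Required leg w = t_e / 0.707 = 9.638 mm → use 10 mm.

w = 10 mm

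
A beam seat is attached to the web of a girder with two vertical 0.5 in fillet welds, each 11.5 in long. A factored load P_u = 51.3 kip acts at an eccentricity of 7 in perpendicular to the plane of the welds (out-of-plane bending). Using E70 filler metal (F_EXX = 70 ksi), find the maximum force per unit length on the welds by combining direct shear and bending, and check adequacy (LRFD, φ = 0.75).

f_max ≈ 8.45 kip/in; adequate

L_w = 2 × 11.5 = 23 in; section modulus (unit throat) S = 2 × L²/6 = 44.08 in².
Direct shear f_v = P/L_w = 51.3/23 = 2.23 kip/in.
Moment M = P × e = 51.3 × 7 = 359.1 kip·in; bending f_b = M/S = 8.146 kip/in.
f_max = √(f_v² + f_b²) = √(2.23² + 8.146²) = 8.446 kip/in.
φr_n = 0.75 × 0.6 × 70 × (0.707 × 0.5) = 11.14 kip/in → adequate.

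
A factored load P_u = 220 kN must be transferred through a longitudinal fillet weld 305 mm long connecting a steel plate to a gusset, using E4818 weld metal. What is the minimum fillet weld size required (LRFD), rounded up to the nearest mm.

w = 5 mm

E48XX → F_EXX = 480 MPa.
Total weld length L = 305 mm.
Required throat t_e = P_u / (φ × 0.6 F_EXX × L) = 220 / (0.75 × 0.6 × 480 × 305 × 10⁻³) = 3.339 mm.
Required leg w = t_e / 0.707 = 4.723 mm → use 5 mm.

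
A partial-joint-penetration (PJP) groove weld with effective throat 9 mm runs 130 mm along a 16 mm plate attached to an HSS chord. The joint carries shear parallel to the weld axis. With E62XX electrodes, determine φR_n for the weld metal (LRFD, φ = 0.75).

φR_n ≈ 326 kN

E62XX → F_EXX = 620 MPa.
Effective throat (given) t_e = 9 mm.
A_we = 9 × 130 = 1170 mm².
F_nw = 0.6 F_EXX = 372 MPa.
φR_n = 0.75 × 372 × 1170 × 10⁻³ = 326.4 kN.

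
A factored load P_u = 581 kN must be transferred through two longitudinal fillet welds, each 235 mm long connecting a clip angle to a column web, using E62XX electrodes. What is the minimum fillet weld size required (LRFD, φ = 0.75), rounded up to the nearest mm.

w = 7 mm

E62XX → F_EXX = 620 MPa.
Total weld length L = 470 mm.
Required throat t_e = P_u / (φ × 0.6 F_EXX × L) = 581 / (0.75 × 0.6 × 620 × 470 × 10⁻³) = 4.431 mm.
Required leg w = t_e / 0.707 = 6.267 mm → use 7 mm.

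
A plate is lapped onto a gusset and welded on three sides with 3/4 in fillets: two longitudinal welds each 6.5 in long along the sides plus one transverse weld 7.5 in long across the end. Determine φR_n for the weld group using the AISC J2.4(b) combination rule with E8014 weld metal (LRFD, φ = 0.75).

φR_n ≈ 426 kips

E80XX → F_EXX = 80 ksi.
t_e = 0.707 × 0.75 = 0.5302 in.
R_nwl = 0.6 × 80 × 0.5302 × 13 = 330.9 kips (longitudinal, 2 welds).
R_nwt = 0.6 × 80 × 0.5302 × 7.5 = 190.9 kips (transverse, base value).
(i) R_nwl + R_nwt = 521.8 kips; (ii) 0.85 R_nwl + 1.5 R_nwt = 567.6 kips.
R_n = max = 567.6 kips [governs: (ii)]; φR_n = 425.7 kips.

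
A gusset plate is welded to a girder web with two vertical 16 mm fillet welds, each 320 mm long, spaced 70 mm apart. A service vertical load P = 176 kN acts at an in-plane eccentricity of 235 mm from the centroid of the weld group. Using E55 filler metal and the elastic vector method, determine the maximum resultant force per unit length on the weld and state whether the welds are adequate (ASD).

E55XX → F_EXX = 550 MPa.
Total weld length L_w = 640 mm. Treat welds as unit-width lines.
Polar moment about centroid: J = 2[d³/12 + d(b/2)²] = 2[320³/12 + 320×35²] = 6245000 mm³.
Direct shear f_v = P/L_w = 176×10³ / 640 = 275 N/mm (vertical).
Torsion M = P·e = 176×10³ × 235 = 41360000 N·mm.
Critical point at (x, y) = (35, 160) from centroid. f_tx = M·y/J = 1060 N/mm; f_ty = M·x/J = 231.8 N/mm.
Resultant f_max = √[f_tx² + (f_v + f_ty)²] = √[1060² + (275 + 231.8)²] = 1175 N/mm.
Capacity per unit length: r_n/Ω = (1/2.0) × 0.6 × 550 × (0.707 × 16) = 1866 N/mm.
1175 ≤ 1866 → adequate.

f_max ≈ 1170 N/mm; adequate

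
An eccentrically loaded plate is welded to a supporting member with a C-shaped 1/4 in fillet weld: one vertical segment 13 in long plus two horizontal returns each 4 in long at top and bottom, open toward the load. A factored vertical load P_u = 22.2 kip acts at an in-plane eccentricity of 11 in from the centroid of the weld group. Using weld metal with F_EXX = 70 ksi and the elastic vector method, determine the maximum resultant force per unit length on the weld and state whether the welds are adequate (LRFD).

Total weld length L_w = 21 in. Treat welds as unit-width lines.
Centroid: x̄ = 2×4×2 / 21 = 0.7619 in from the vertical weld.
Polar moment about centroid: J = I_x + I_y = [13³/12 + 2×4×6.5²] + [13×0.7619² + 2(4³/12 + 4×1.238²)] = 551.6 in³.
Direct shear f_v = P/L_w = 22.2 / 21 = 1.057 kip/in (vertical).
Torsion M = P·e = 22.2 × 11 = 244.2 kip·in.
Critical point at (x, y) = (3.238, 6.5) from centroid. f_tx = M·y/J = 2.878 kip/in; f_ty = M·x/J = 1.434 kip/in.
Resultant f_max = √[f_tx² + (f_v + f_ty)²] = √[2.878² + (1.057 + 1.434)²] = 3.806 kip/in.
Capacity per unit length: φr_n = 0.75 × 0.6 × 70 × (0.707 × 0.25) = 5.568 kip/in.
3.806 ≤ 5.568 → adequate.

f_max ≈ 3.81 kip/in; adequate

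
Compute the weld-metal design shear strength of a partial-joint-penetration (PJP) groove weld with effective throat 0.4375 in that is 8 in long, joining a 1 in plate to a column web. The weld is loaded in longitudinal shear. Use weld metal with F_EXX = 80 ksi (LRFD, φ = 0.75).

Effective throat (given) t_e = 0.4375 in.
A_we = 0.4375 × 8 = 3.5 in².
F_nw = 0.6 F_EXX = 48 ksi.
φR_n = 0.75 × 48 × 3.5 = 126 kip.

φR_n ≈ 126 kip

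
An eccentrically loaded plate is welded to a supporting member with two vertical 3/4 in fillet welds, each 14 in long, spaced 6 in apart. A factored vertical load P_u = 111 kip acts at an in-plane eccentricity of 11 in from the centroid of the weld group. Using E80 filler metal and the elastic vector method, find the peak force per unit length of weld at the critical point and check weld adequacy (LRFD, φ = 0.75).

E80XX → F_EXX = 80 ksi.
Total weld length L_w = 28 in. Treat welds as unit-width lines.
Polar moment about centroid: J = 2[d³/12 + d(b/2)²] = 2[14³/12 + 14×3²] = 709.3 in³.
Direct shear f_v = P/L_w = 111 / 28 = 3.964 kip/in (vertical).
Torsion M = P·e = 111 × 11 = 1221 kip·in.
Critical point at (x, y) = (3, 7) from centroid. f_tx = M·y/J = 12.05 kip/in; f_ty = M·x/J = 5.164 kip/in.
Resultant f_max = √[f_tx² + (f_v + f_ty)²] = √[12.05² + (3.964 + 5.164)²] = 15.12 kip/in.
Capacity per unit length: φr_n = 0.75 × 0.6 × 80 × (0.707 × 0.75) = 19.09 kip/in.
15.12 ≤ 19.09 → adequate.

f_max ≈ 15.1 kip/in; adequate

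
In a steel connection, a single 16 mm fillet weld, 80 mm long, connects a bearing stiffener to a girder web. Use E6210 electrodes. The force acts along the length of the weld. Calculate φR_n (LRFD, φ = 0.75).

φR_n ≈ 252 kN

E62XX → F_EXX = 620 MPa.
Effective throat t_e = 0.707 × 16 = 11.31 mm.
Total length L = 80 mm; A_we = 11.31 × 80 = 905 mm².
F_nw = 0.6 F_EXX = 0.6 × 620 = 372 MPa.
φR_n = 0.75 × 372 × 905 × 10⁻³ = 252.5 kN.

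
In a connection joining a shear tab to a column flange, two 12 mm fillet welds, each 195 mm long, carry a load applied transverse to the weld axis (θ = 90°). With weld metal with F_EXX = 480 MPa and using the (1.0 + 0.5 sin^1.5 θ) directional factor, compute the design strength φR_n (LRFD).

φR_n ≈ 1070 kN

t_e = 0.707 × 12 = 8.484 mm; A_we = 8.484 × 390 = 3309 mm².
Directional factor: 1.0 + 0.5 sin^1.5(90°) = 1.5.
F_nw = 0.6 × 480 × 1.5 = 432 MPa.
φR_n = 0.75 × 432 × 3309 × 10⁻³ = 1072 kN.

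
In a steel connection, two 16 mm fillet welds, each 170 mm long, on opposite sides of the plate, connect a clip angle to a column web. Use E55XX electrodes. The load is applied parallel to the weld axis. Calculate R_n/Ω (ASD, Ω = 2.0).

E55XX → F_EXX = 550 MPa.
Effective throat t_e = 0.707 × 16 = 11.31 mm.
Total length L = 340 mm; A_we = 11.31 × 340 = 3846 mm².
F_nw = 0.6 F_EXX = 0.6 × 550 = 330 MPa.
R_n = 330 × 3846 × 10⁻³ = 1269 kN; R_n/Ω = 1269/2.0 = 634.6 kN.

R_n/Ω ≈ 635 kN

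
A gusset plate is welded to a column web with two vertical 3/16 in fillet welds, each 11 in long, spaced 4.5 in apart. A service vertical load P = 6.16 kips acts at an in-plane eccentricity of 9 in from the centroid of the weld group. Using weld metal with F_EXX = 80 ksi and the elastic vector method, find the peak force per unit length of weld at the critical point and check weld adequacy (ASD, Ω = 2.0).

f_max ≈ 1.12 kip/in; adequate

Total weld length L_w = 22 in. Treat welds as unit-width lines.
Polar moment about centroid: J = 2[d³/12 + d(b/2)²] = 2[11³/12 + 11×2.25²] = 333.2 in³.
Direct shear f_v = P/L_w = 6.16 / 22 = 0.28 kip/in (vertical).
Torsion M = P·e = 6.16 × 9 = 55.44 kip·in.
Critical point at (x, y) = (2.25, 5.5) from centroid. f_tx = M·y/J = 0.9151 kip/in; f_ty = M·x/J = 0.3744 kip/in.
Resultant f_max = √[f_tx² + (f_v + f_ty)²] = √[0.9151² + (0.28 + 0.3744)²] = 1.125 kip/in.
Capacity per unit length: r_n/Ω = (1/2.0) × 0.6 × 80 × (0.707 × 0.1875) = 3.181 kip/in.
1.125 ≤ 3.181 → adequate.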